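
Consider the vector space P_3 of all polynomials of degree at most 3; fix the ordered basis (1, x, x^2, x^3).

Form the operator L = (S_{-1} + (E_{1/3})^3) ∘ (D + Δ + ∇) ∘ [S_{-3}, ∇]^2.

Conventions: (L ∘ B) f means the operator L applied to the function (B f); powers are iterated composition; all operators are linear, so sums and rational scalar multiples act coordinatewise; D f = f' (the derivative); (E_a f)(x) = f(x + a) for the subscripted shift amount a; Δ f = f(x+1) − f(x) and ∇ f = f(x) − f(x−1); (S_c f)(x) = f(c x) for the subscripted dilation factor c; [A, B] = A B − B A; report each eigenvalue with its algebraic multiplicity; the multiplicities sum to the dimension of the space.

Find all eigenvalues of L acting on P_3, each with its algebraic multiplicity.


image of 1: 0
image of x: 0
image of x^2: 0
image of x^3: -15552
the matrix is upper triangular; its diagonal is (0, 0, 0, 0)
for a triangular matrix the eigenvalues are the diagonal entries, with algebraic multiplicity their repetition count

λ = 0 (multiplicity 4)


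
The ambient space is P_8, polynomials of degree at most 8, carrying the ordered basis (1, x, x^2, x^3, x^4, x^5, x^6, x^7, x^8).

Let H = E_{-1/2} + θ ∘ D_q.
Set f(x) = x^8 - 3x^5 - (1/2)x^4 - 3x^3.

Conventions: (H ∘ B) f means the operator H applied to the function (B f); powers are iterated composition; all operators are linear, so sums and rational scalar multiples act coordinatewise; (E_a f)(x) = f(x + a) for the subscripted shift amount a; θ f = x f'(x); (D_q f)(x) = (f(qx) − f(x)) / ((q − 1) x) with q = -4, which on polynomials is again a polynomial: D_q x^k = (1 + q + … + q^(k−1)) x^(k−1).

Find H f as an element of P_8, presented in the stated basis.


E_{-1/2} f = x^8 - 4x^7 + 7x^6 - 10x^5 + (91/8)x^4 - (45/4)x^3 + (127/16)x^2 - 3x + 113/256
D_q f = -13107x^7 - 615x^4 + (51/2)x^3 - 39x^2
θ D_q f = -91749x^7 - 2460x^4 + (153/2)x^3 - 78x^2
(E_{-1/2} + θ ∘ D_q) f = x^8 - 91753x^7 + 7x^6 - 10x^5 - (19589/8)x^4 + (261/4)x^3 - (1121/16)x^2 - 3x + 113/256

g(x) = x^8 - 91753x^7 + 7x^6 - 10x^5 - (19589/8)x^4 + (261/4)x^3 - (1121/16)x^2 - 3x + 113/256


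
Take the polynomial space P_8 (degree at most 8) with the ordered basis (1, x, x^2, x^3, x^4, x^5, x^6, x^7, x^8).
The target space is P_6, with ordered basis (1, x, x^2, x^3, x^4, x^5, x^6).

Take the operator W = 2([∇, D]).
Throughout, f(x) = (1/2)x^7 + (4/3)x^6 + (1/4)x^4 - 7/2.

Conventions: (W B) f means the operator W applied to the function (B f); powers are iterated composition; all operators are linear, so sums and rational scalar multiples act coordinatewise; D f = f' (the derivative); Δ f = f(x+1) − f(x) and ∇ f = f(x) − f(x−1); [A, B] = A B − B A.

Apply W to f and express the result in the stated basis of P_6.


D f = (7/2)x^6 + 8x^5 + x^3
∇ D f = 21x^5 - (25/2)x^4 - 10x^3 + (61/2)x^2 - 22x + 11/2
∇ f = (7/2)x^6 - (5/2)x^5 - (5/2)x^4 + (61/6)x^3 - 11x^2 + (11/2)x - 13/12
D ∇ f = 21x^5 - (25/2)x^4 - 10x^3 + (61/2)x^2 - 22x + 11/2
[∇, D] f = 0
(2([∇, D])) f = 0

the result is g(x) = 0


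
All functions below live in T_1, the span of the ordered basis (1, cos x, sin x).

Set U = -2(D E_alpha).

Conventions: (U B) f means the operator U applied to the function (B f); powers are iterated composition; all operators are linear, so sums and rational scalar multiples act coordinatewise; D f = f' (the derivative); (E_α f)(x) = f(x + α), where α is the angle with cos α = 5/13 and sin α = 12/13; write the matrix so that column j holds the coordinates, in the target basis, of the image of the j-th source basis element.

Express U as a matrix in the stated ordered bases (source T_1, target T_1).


the matrix is [[0, 0, 0]; [0, 24/13, -10/13]; [0, 10/13, 24/13]] (rows listed top to bottom)

image of 1: 0
image of cos x: (24/13)cos x + (10/13)sin x
image of sin x: -(10/13)cos x + (24/13)sin x
each image's coordinates form column j of the matrix


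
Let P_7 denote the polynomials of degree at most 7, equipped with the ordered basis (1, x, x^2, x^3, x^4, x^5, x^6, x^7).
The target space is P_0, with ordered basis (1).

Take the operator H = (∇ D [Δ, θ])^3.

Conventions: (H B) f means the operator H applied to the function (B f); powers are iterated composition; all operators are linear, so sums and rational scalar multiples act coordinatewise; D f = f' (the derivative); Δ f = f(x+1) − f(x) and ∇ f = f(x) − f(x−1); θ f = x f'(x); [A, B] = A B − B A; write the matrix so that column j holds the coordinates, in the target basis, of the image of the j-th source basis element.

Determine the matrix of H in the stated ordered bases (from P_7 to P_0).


the matrix is [[0, 0, 0, 0, 0, 0, 0, 0]] (rows listed top to bottom)

image of 1: 0
image of x: 0
image of x^2: 0
image of x^3: 0
image of x^4: 0
image of x^5: 0
image of x^6: 0
image of x^7: 0
each image's coordinates form column j of the matrix


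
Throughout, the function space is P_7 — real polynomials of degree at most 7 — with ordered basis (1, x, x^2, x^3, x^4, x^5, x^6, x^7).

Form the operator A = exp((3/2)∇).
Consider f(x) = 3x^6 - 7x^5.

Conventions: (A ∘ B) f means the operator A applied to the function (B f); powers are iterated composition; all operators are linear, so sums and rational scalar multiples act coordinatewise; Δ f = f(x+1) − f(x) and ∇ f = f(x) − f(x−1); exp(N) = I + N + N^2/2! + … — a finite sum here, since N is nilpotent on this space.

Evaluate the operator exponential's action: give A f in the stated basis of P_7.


the result is g(x) = 3x^6 + 20x^5 - (75/4)x^4 - 165x^3 + (1425/16)x^2 + (393/2)x - 5793/64

order-1 term: 27x^5 - 120x^4 + 195x^3 - (345/2)x^2 + (159/2)x - 15
order-2 term: (405/4)x^4 - (1125/2)x^3 + (4725/4)x^2 - (4635/4)x + 891/2
order-3 term: (405/2)x^3 - (2295/2)x^2 + (4455/2)x - 12015/8
order-4 term: (3645/16)x^2 - (17415/16)x + 21465/16
order-5 term: (2187/16)x - 3159/8
order-6 term: 2187/64
the series for exp((3/2)∇) f terminates at order 6
exp((3/2)∇) f = 3x^6 + 20x^5 - (75/4)x^4 - 165x^3 + (1425/16)x^2 + (393/2)x - 5793/64


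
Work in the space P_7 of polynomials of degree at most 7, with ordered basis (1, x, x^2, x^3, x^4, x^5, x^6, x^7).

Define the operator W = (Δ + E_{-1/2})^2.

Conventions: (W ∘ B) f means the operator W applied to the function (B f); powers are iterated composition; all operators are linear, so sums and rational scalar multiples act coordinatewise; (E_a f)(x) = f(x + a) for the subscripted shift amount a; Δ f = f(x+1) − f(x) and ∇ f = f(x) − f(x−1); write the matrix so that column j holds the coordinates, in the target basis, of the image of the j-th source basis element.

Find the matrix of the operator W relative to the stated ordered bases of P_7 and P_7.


the matrix is [[1, 1, 3, 11/2, 15, 233/8, 63, 4001/32]; [0, 1, 2, 9, 22, 75, 699/4, 441]; [0, 0, 1, 3, 18, 55, 225, 4893/8]; [0, 0, 0, 1, 4, 30, 110, 525]; [0, 0, 0, 0, 1, 5, 45, 385/2]; [0, 0, 0, 0, 0, 1, 6, 63]; [0, 0, 0, 0, 0, 0, 1, 7]; [0, 0, 0, 0, 0, 0, 0, 1]] (rows listed top to bottom)

image of 1: 1
image of x: x + 1
image of x^2: x^2 + 2x + 3
image of x^3: x^3 + 3x^2 + 9x + 11/2
image of x^4: x^4 + 4x^3 + 18x^2 + 22x + 15
image of x^5: x^5 + 5x^4 + 30x^3 + 55x^2 + 75x + 233/8
image of x^6: x^6 + 6x^5 + 45x^4 + 110x^3 + 225x^2 + (699/4)x + 63
image of x^7: x^7 + 7x^6 + 63x^5 + (385/2)x^4 + 525x^3 + (4893/8)x^2 + 441x + 4001/32
each image's coordinates form column j of the matrix


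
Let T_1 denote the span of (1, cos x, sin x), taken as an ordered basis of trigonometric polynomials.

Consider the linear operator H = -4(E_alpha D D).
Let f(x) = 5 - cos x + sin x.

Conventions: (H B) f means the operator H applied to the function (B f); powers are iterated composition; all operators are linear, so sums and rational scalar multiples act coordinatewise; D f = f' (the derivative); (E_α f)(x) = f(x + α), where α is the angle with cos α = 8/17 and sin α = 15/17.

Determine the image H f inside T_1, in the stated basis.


D f = cos x + sin x
D D f = cos x - sin x
E_alpha (D D) f = -(7/17)cos x - (23/17)sin x
(-4(E_alpha D D)) f = (28/17)cos x + (92/17)sin x

the image equals g(x) = (28/17)cos x + (92/17)sin x


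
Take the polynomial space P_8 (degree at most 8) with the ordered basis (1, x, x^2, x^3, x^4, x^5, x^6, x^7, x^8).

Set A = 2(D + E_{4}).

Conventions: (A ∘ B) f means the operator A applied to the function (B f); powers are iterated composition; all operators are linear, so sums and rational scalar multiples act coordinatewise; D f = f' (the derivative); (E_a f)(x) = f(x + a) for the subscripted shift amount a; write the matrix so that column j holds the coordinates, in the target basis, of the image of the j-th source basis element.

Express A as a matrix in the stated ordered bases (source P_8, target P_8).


the matrix is [[2, 10, 32, 128, 512, 2048, 8192, 32768, 131072]; [0, 2, 20, 96, 512, 2560, 12288, 57344, 262144]; [0, 0, 2, 30, 192, 1280, 7680, 43008, 229376]; [0, 0, 0, 2, 40, 320, 2560, 17920, 114688]; [0, 0, 0, 0, 2, 50, 480, 4480, 35840]; [0, 0, 0, 0, 0, 2, 60, 672, 7168]; [0, 0, 0, 0, 0, 0, 2, 70, 896]; [0, 0, 0, 0, 0, 0, 0, 2, 80]; [0, 0, 0, 0, 0, 0, 0, 0, 2]] (rows listed top to bottom)

image of 1: 2
image of x: 2x + 10
image of x^2: 2x^2 + 20x + 32
image of x^3: 2x^3 + 30x^2 + 96x + 128
image of x^4: 2x^4 + 40x^3 + 192x^2 + 512x + 512
image of x^5: 2x^5 + 50x^4 + 320x^3 + 1280x^2 + 2560x + 2048
image of x^6: 2x^6 + 60x^5 + 480x^4 + 2560x^3 + 7680x^2 + 12288x + 8192
image of x^7: 2x^7 + 70x^6 + 672x^5 + 4480x^4 + 17920x^3 + 43008x^2 + 57344x + 32768
image of x^8: 2x^8 + 80x^7 + 896x^6 + 7168x^5 + 35840x^4 + 114688x^3 + 229376x^2 + 262144x + 131072
each image's coordinates form column j of the matrix


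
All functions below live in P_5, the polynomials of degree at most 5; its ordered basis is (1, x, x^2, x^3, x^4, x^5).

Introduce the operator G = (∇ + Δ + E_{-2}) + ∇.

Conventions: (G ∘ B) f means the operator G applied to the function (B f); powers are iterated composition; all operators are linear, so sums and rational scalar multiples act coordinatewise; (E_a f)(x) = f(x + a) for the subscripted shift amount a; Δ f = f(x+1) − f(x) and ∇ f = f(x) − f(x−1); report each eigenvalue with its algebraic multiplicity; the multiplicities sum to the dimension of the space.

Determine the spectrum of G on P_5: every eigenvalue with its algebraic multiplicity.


λ = 1 (multiplicity 6)

image of 1: 1
image of x: x + 1
image of x^2: x^2 + 2x + 3
image of x^3: x^3 + 3x^2 + 9x - 5
image of x^4: x^4 + 4x^3 + 18x^2 - 20x + 15
image of x^5: x^5 + 5x^4 + 30x^3 - 50x^2 + 75x - 29
the matrix is upper triangular; its diagonal is (1, 1, 1, 1, 1, 1)
for a triangular matrix the eigenvalues are the diagonal entries, with algebraic multiplicity their repetition count


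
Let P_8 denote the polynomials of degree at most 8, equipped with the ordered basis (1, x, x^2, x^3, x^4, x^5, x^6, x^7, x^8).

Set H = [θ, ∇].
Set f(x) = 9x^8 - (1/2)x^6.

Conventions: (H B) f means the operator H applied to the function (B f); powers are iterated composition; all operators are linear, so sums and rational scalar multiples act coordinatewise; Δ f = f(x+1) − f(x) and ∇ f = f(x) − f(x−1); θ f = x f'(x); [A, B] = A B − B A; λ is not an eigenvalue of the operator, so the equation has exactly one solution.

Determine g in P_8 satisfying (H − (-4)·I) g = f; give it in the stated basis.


the image equals g(x) = (9/4)x^8 + (9/2)x^7 - (95/4)x^6 + (93/8)x^5 + (4905/32)x^4 - (8355/32)x^3 - (24141/128)x^2 + (129327/256)x - 76773/1024

write g with unknown coordinates in the stated basis and equate coefficients in (H − (-4)·I) g = f
solving from the highest basis element down gives g = (9/4)x^8 + (9/2)x^7 - (95/4)x^6 + (93/8)x^5 + (4905/32)x^4 - (8355/32)x^3 - (24141/128)x^2 + (129327/256)x - 76773/1024
check: H g = -18x^7 + (189/2)x^6 - (93/2)x^5 - (4905/8)x^4 + (8355/8)x^3 + (24141/32)x^2 - (129327/64)x + 76773/256
so H g − (-4)·g = 9x^8 - (1/2)x^6 = f ✓


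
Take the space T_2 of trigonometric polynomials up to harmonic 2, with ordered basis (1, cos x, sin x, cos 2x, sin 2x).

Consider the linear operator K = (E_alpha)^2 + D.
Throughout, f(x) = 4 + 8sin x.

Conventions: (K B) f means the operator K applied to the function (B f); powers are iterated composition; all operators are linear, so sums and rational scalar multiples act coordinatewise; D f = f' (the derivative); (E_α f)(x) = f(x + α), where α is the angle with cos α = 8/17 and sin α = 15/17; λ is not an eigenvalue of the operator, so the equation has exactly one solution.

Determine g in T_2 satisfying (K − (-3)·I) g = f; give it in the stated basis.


write g with unknown coordinates in the stated basis and equate coefficients in (K − (-3)·I) g = f
solving from the highest basis element down gives g = 1 - (4232/2693)cos x + (5648/2693)sin x
check: K g = 1 + (12696/2693)cos x + (4600/2693)sin x
so K g − (-3)·g = 4 + 8sin x = f ✓

the result is g(x) = 1 - (4232/2693)cos x + (5648/2693)sin x


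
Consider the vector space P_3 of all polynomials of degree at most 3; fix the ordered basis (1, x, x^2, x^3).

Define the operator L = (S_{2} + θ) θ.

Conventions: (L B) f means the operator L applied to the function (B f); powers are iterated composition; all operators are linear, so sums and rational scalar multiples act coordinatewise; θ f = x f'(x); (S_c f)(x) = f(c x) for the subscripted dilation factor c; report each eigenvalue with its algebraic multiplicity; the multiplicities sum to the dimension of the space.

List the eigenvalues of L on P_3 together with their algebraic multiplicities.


image of 1: 0
image of x: 3x
image of x^2: 12x^2
image of x^3: 33x^3
the matrix is upper triangular; its diagonal is (0, 3, 12, 33)
for a triangular matrix the eigenvalues are the diagonal entries, with algebraic multiplicity their repetition count

λ = 0 (multiplicity 1), λ = 3 (multiplicity 1), λ = 12 (multiplicity 1), λ = 33 (multiplicity 1)


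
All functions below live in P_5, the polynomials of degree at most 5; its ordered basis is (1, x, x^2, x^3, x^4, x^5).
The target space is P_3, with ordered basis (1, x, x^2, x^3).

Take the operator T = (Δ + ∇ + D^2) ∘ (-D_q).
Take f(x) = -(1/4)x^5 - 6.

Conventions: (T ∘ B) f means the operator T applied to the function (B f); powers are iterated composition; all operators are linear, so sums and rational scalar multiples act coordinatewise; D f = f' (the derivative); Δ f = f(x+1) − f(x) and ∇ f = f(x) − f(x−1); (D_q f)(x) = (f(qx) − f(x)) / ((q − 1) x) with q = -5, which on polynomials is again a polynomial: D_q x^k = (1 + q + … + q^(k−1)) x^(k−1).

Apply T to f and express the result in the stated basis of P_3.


the result is g(x) = 1042x^3 + 1563x^2 + 1042x

D_q f = -(521/4)x^4
(-D_q) f = (521/4)x^4
Δ (-D_q) f = 521x^3 + (1563/2)x^2 + 521x + 521/4
∇ (-D_q) f = 521x^3 - (1563/2)x^2 + 521x - 521/4
D (-D_q) f = 521x^3
D D (-D_q) f = 1563x^2
(Δ + ∇ + D^2) (-D_q) f = 1042x^3 + 1563x^2 + 1042x


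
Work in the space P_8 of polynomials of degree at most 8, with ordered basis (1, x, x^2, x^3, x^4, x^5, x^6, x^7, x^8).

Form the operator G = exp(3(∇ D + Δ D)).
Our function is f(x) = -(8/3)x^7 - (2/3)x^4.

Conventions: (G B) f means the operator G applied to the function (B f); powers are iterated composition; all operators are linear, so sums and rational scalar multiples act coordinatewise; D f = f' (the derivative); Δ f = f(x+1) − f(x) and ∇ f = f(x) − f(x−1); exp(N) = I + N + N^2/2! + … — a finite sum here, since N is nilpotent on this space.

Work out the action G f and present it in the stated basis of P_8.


order-1 term: -672x^5 - 2240x^3 - 48x^2 - 672x - 16
order-2 term: -40320x^3 - 80640x - 288
order-3 term: -483840x
the series for exp(3(∇ D + Δ D)) f terminates at order 3
exp(3(∇ D + Δ D)) f = -(8/3)x^7 - 672x^5 - (2/3)x^4 - 42560x^3 - 48x^2 - 565152x - 304

the result is g(x) = -(8/3)x^7 - 672x^5 - (2/3)x^4 - 42560x^3 - 48x^2 - 565152x - 304


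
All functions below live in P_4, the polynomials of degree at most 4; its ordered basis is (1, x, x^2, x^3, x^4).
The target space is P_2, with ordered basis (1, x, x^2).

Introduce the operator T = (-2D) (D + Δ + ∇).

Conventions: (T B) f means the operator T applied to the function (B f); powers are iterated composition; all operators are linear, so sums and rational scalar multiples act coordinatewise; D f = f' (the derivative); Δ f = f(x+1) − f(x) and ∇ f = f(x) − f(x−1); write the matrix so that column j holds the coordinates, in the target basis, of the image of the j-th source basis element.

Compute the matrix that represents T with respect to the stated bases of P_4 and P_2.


image of 1: 0
image of x: 0
image of x^2: -12
image of x^3: -36x
image of x^4: -72x^2 - 16
each image's coordinates form column j of the matrix

the matrix is [[0, 0, -12, 0, -16]; [0, 0, 0, -36, 0]; [0, 0, 0, 0, -72]] (rows listed top to bottom)


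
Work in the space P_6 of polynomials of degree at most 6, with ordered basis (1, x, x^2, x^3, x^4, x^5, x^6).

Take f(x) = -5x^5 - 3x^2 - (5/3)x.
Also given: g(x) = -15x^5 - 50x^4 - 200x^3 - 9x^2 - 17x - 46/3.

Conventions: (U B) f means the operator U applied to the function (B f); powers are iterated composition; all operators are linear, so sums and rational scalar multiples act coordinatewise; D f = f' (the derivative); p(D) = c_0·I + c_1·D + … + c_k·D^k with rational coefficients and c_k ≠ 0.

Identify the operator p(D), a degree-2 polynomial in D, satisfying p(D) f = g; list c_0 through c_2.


D^0 f = -5x^5 - 3x^2 - (5/3)x
D^1 f = -25x^4 - 6x - 5/3
D^2 f = -100x^3 - 6
matching coefficients of g against c_0 f + c_1 Df + … from the top degree down determines the c_i
solution: c_0 = 3, c_1 = 2, c_2 = 2

p(D) = 3·I + 2·D + 2·D^2, i.e. c_0 = 3, c_1 = 2, c_2 = 2


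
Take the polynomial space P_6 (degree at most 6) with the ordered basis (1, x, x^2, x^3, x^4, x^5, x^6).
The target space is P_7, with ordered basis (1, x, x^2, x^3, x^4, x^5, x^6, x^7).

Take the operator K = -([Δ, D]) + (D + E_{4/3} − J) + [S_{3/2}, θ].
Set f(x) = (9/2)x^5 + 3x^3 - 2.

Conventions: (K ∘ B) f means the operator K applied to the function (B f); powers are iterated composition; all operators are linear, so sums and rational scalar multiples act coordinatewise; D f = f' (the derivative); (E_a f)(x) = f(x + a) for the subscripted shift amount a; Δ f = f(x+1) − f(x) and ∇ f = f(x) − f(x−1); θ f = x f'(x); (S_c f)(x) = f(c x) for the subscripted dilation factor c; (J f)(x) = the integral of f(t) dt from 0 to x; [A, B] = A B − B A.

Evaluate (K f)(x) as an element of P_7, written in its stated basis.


g(x) = -(3/4)x^6 + (9/2)x^5 + (207/4)x^4 + 83x^3 + (383/3)x^2 + (802/9)x + 650/27

D f = (45/2)x^4 + 9x^2
Δ D f = 90x^3 + 135x^2 + 108x + 63/2
Δ f = (45/2)x^4 + 45x^3 + 54x^2 + (63/2)x + 15/2
D Δ f = 90x^3 + 135x^2 + 108x + 63/2
[Δ, D] f = 0
(-([Δ, D])) f = 0
D f = (45/2)x^4 + 9x^2
E_{4/3} f = (9/2)x^5 + 30x^4 + 83x^3 + (356/3)x^2 + (784/9)x + 650/27
J f = (3/4)x^6 + (3/4)x^4 - 2x
(-J) f = -(3/4)x^6 - (3/4)x^4 + 2x
(D + E_{4/3} − J) f = -(3/4)x^6 + (9/2)x^5 + (207/4)x^4 + 83x^3 + (383/3)x^2 + (802/9)x + 650/27
θ f = (45/2)x^5 + 9x^3
S_{3/2} θ f = (10935/64)x^5 + (243/8)x^3
S_{3/2} f = (2187/64)x^5 + (81/8)x^3 - 2
θ S_{3/2} f = (10935/64)x^5 + (243/8)x^3
[S_{3/2}, θ] f = 0
(-([Δ, D]) + (D + E_{4/3} − J) + [S_{3/2}, θ]) f = -(3/4)x^6 + (9/2)x^5 + (207/4)x^4 + 83x^3 + (383/3)x^2 + (802/9)x + 650/27


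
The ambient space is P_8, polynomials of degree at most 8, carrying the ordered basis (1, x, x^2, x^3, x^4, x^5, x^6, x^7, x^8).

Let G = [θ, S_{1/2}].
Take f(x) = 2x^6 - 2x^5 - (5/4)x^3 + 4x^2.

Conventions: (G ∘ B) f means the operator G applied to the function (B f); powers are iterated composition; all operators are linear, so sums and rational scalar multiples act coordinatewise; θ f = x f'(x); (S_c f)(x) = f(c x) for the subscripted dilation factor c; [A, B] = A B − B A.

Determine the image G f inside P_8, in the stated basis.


S_{1/2} f = (1/32)x^6 - (1/16)x^5 - (5/32)x^3 + x^2
θ S_{1/2} f = (3/16)x^6 - (5/16)x^5 - (15/32)x^3 + 2x^2
θ f = 12x^6 - 10x^5 - (15/4)x^3 + 8x^2
S_{1/2} θ f = (3/16)x^6 - (5/16)x^5 - (15/32)x^3 + 2x^2
[θ, S_{1/2}] f = 0

the image equals g(x) = 0


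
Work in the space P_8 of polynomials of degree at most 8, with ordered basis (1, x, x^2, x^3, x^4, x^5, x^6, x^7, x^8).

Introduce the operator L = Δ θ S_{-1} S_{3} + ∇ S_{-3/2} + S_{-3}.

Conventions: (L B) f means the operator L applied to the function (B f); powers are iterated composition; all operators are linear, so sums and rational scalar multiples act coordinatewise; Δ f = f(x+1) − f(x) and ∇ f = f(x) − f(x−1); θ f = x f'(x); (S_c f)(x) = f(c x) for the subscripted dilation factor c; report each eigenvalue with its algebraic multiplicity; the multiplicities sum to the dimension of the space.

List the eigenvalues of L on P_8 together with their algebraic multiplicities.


λ = -2187 (multiplicity 1), λ = -243 (multiplicity 1), λ = -27 (multiplicity 1), λ = -3 (multiplicity 1), λ = 1 (multiplicity 1), λ = 9 (multiplicity 1), λ = 81 (multiplicity 1), λ = 729 (multiplicity 1), λ = 6561 (multiplicity 1)

image of 1: 1
image of x: -3x - 9/2
image of x^2: 9x^2 + (81/2)x + 63/4
image of x^3: -27x^3 - (2025/8)x^2 - (1863/8)x - 675/8
image of x^4: 81x^4 + (5265/4)x^3 + (15309/8)x^2 + (5265/4)x + 5103/16
image of x^5: -243x^5 - (195615/32)x^4 - (193185/16)x^3 - (195615/16)x^2 - (193185/32)x - 39123/32
image of x^6: 729x^6 + (841995/32)x^5 + (4188105/64)x^4 + (1403325/16)x^3 + (4188105/64)x^2 + (841995/32)x + 279207/64
image of x^7: -2187x^7 - (13732173/128)x^6 - (41104665/128)x^5 - (68660865/128)x^4 - (68507775/128)x^3 - (41196519/128)x^2 - (13701555/128)x - 1961739/128
image of x^8: 6561x^8 + (13443489/32)x^7 + (94012569/64)x^6 + (94104423/32)x^5 + (470062845/128)x^4 + (94104423/32)x^3 + (94012569/64)x^2 + (13443489/32)x + 13430367/256
the matrix is upper triangular; its diagonal is (1, -3, 9, -27, 81, -243, 729, -2187, 6561)
for a triangular matrix the eigenvalues are the diagonal entries, with algebraic multiplicity their repetition count


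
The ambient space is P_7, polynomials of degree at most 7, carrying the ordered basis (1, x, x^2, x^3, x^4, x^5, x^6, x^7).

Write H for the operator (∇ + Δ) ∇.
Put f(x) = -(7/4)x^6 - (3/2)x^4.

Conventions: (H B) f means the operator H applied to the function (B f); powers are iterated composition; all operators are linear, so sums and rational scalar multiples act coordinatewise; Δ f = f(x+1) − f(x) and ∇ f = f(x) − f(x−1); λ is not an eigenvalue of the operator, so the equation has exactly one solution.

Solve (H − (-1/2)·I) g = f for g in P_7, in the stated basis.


write g with unknown coordinates in the stated basis and equate coefficients in (H − (-1/2)·I) g = f
solving from the highest basis element down gives g = -(7/2)x^6 + 417x^4 - 840x^3 - 18336x^2 + 38916x + 123712
check: H g = -210x^4 + 420x^3 + 9168x^2 - 19458x - 61856
so H g − (-1/2)·g = -(7/4)x^6 - (3/2)x^4 = f ✓

the image equals g(x) = -(7/2)x^6 + 417x^4 - 840x^3 - 18336x^2 + 38916x + 123712


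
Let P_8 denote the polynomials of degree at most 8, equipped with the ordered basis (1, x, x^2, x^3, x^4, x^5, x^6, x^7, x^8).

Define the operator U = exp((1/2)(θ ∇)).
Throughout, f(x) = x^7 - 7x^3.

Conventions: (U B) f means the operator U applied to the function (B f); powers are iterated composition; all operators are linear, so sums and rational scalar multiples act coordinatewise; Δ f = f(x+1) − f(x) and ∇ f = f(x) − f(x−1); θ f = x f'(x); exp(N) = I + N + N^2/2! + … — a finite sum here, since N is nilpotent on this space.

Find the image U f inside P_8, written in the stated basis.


order-1 term: 21x^6 - (105/2)x^5 + 70x^4 - (105/2)x^3 + 7x
order-2 term: (315/2)x^5 - (1155/2)x^4 + (3675/4)x^3 - (2835/4)x^2 + (413/2)x
order-3 term: 525x^4 - (3885/2)x^3 + (10395/4)x^2 - (9695/8)x
order-4 term: (1575/2)x^3 - (17955/8)x^2 + (13125/8)x
order-5 term: (945/2)x^2 - (5481/8)x
order-6 term: (315/4)x
the series for exp((1/2)(θ ∇)) f terminates at order 6
exp((1/2)(θ ∇)) f = x^7 + 21x^6 + 105x^5 + (35/2)x^4 - (1183/4)x^3 + (945/8)x^2 + (287/8)x

g(x) = x^7 + 21x^6 + 105x^5 + (35/2)x^4 - (1183/4)x^3 + (945/8)x^2 + (287/8)x


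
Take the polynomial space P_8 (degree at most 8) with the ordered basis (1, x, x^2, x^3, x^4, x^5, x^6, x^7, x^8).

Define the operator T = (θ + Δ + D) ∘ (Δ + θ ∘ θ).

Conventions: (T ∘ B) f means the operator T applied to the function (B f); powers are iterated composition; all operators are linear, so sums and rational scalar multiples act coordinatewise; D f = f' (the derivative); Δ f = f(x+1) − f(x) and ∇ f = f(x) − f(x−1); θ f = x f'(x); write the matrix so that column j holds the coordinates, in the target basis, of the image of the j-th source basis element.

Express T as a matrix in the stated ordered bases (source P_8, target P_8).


image of 1: 0
image of x: x + 2
image of x^2: 8x^2 + 18x + 8
image of x^3: 27x^3 + 60x^2 + 42x + 18
image of x^4: 64x^4 + 140x^3 + 132x^2 + 104x + 34
image of x^5: 125x^5 + 270x^4 + 320x^3 + 360x^2 + 220x + 60
image of x^6: 216x^6 + 462x^5 + 660x^4 + 960x^3 + 840x^2 + 432x + 104
image of x^7: 343x^7 + 728x^6 + 1218x^5 + 2170x^4 + 2450x^3 + 1806x^2 + 826x + 182
image of x^8: 512x^8 + 1080x^7 + 2072x^6 + 4368x^5 + 6020x^4 + 5712x^3 + 3752x^2 + 1584x + 326
each image's coordinates form column j of the matrix

the matrix is [[0, 2, 8, 18, 34, 60, 104, 182, 326]; [0, 1, 18, 42, 104, 220, 432, 826, 1584]; [0, 0, 8, 60, 132, 360, 840, 1806, 3752]; [0, 0, 0, 27, 140, 320, 960, 2450, 5712]; [0, 0, 0, 0, 64, 270, 660, 2170, 6020]; [0, 0, 0, 0, 0, 125, 462, 1218, 4368]; [0, 0, 0, 0, 0, 0, 216, 728, 2072]; [0, 0, 0, 0, 0, 0, 0, 343, 1080]; [0, 0, 0, 0, 0, 0, 0, 0, 512]] (rows listed top to bottom)


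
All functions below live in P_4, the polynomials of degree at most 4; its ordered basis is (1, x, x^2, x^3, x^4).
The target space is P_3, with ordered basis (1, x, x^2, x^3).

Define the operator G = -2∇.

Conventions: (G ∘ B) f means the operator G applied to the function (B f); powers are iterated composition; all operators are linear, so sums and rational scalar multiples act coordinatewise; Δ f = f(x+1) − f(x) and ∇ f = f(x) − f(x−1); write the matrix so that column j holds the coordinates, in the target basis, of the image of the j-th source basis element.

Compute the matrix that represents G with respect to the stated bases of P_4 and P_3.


image of 1: 0
image of x: -2
image of x^2: -4x + 2
image of x^3: -6x^2 + 6x - 2
image of x^4: -8x^3 + 12x^2 - 8x + 2
each image's coordinates form column j of the matrix

the matrix is [[0, -2, 2, -2, 2]; [0, 0, -4, 6, -8]; [0, 0, 0, -6, 12]; [0, 0, 0, 0, -8]] (rows listed top to bottom)


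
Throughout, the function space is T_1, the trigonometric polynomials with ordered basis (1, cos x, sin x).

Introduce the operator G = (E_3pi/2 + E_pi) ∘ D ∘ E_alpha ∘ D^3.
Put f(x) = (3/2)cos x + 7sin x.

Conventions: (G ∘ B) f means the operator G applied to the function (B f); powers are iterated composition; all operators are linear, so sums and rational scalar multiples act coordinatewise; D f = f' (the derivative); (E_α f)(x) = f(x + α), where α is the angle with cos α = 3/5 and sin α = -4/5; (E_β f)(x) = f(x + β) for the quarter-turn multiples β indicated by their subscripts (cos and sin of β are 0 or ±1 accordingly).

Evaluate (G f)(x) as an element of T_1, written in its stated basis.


D f = 7cos x - (3/2)sin x
D D f = -(3/2)cos x - 7sin x
D D D f = -7cos x + (3/2)sin x
E_alpha D^3 f = -(27/5)cos x - (47/10)sin x
D E_alpha D^3 f = -(47/10)cos x + (27/5)sin x
E_3pi/2 D E_alpha D^3 f = -(27/5)cos x - (47/10)sin x
E_pi D E_alpha D^3 f = (47/10)cos x - (27/5)sin x
(E_3pi/2 + E_pi) D E_alpha D^3 f = -(7/10)cos x - (101/10)sin x

the image equals g(x) = -(7/10)cos x - (101/10)sin x


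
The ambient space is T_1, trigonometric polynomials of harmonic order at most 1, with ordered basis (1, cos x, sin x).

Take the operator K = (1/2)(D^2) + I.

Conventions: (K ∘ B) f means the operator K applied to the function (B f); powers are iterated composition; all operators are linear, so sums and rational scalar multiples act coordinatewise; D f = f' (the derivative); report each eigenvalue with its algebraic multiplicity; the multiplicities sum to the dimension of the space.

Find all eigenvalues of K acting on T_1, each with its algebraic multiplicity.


λ = 1/2 (multiplicity 2), λ = 1 (multiplicity 1)

image of 1: 1
image of cos x: (1/2)cos x
image of sin x: (1/2)sin x
the matrix is diagonal; its diagonal is (1, 1/2, 1/2)
for a triangular matrix the eigenvalues are the diagonal entries, with algebraic multiplicity their repetition count


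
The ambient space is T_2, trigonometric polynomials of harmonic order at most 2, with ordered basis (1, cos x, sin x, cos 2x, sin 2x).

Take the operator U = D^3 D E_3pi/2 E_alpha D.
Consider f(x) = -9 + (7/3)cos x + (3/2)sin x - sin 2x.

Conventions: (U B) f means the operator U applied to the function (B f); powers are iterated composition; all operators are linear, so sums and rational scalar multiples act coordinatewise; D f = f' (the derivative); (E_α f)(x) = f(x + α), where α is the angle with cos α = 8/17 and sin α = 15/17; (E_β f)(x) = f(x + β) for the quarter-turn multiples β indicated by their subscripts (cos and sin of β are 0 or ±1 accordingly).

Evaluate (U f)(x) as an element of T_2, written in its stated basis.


g(x) = (247/102)cos x - (23/17)sin x - (5152/289)cos 2x - (7680/289)sin 2x

D f = (3/2)cos x - (7/3)sin x - 2cos 2x
E_alpha D f = -(23/17)cos x - (247/102)sin x + (322/289)cos 2x + (480/289)sin 2x
E_3pi/2 E_alpha D f = (247/102)cos x - (23/17)sin x - (322/289)cos 2x - (480/289)sin 2x
D E_3pi/2 E_alpha D f = -(23/17)cos x - (247/102)sin x - (960/289)cos 2x + (644/289)sin 2x
D (D E_3pi/2 E_alpha) D f = -(247/102)cos x + (23/17)sin x + (1288/289)cos 2x + (1920/289)sin 2x
D D (D E_3pi/2 E_alpha) D f = (23/17)cos x + (247/102)sin x + (3840/289)cos 2x - (2576/289)sin 2x
D D D (D E_3pi/2 E_alpha) D f = (247/102)cos x - (23/17)sin x - (5152/289)cos 2x - (7680/289)sin 2x


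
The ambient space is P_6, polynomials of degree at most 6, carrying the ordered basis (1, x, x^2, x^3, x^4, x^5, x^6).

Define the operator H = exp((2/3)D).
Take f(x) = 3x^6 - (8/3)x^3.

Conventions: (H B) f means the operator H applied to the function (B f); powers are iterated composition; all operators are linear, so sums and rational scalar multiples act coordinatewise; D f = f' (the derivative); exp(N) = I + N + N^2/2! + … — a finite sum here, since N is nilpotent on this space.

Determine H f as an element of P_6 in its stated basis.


the image equals g(x) = 3x^6 + 12x^5 + 20x^4 + (136/9)x^3 + (32/9)x^2 - (32/27)x - 128/243

order-1 term: 12x^5 - (16/3)x^2
order-2 term: 20x^4 - (32/9)x
order-3 term: (160/9)x^3 - 64/81
order-4 term: (80/9)x^2
order-5 term: (64/27)x
order-6 term: 64/243
the series for exp((2/3)D) f terminates at order 6
exp((2/3)D) f = 3x^6 + 12x^5 + 20x^4 + (136/9)x^3 + (32/9)x^2 - (32/27)x - 128/243


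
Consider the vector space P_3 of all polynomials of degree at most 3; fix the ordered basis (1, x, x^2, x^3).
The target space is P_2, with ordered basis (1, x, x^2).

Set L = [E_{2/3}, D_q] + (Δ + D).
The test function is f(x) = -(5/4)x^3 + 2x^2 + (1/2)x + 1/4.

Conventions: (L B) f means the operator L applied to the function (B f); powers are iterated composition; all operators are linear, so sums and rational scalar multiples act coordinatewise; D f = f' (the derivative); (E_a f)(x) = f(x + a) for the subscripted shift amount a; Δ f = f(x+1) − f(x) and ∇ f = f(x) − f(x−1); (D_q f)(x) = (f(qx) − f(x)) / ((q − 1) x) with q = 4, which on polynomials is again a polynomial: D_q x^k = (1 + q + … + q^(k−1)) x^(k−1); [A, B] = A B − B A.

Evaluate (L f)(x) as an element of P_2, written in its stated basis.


D_q f = -(105/4)x^2 + 10x + 1/2
E_{2/3} D_q f = -(105/4)x^2 - 25x - 9/2
E_{2/3} f = -(5/4)x^3 - (1/2)x^2 + (3/2)x + 119/108
D_q E_{2/3} f = -(105/4)x^2 - (5/2)x + 3/2
[E_{2/3}, D_q] f = -(45/2)x - 6
Δ f = -(15/4)x^2 + (1/4)x + 5/4
D f = -(15/4)x^2 + 4x + 1/2
(Δ + D) f = -(15/2)x^2 + (17/4)x + 7/4
([E_{2/3}, D_q] + (Δ + D)) f = -(15/2)x^2 - (73/4)x - 17/4

the result is g(x) = -(15/2)x^2 - (73/4)x - 17/4


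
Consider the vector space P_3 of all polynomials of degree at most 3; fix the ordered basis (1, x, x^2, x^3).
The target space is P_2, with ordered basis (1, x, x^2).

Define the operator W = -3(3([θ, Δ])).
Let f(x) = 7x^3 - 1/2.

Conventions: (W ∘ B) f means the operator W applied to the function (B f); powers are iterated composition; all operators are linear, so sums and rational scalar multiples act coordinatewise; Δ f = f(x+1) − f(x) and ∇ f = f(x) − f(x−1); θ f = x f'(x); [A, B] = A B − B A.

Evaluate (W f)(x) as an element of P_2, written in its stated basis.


g(x) = 189x^2 + 378x + 189

Δ f = 21x^2 + 21x + 7
θ Δ f = 42x^2 + 21x
θ f = 21x^3
Δ θ f = 63x^2 + 63x + 21
[θ, Δ] f = -21x^2 - 42x - 21
(3([θ, Δ])) f = -63x^2 - 126x - 63
(-3(3([θ, Δ]))) f = 189x^2 + 378x + 189


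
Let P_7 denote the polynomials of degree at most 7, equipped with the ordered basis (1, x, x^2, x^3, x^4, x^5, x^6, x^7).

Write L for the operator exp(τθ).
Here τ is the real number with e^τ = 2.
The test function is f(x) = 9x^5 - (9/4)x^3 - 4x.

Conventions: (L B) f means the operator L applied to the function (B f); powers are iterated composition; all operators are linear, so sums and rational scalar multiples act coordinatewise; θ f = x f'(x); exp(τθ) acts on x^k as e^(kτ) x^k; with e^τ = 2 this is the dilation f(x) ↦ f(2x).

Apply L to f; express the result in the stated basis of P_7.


exp(τθ) x^k = e^(kτ) x^k; with e^τ = 2 this sends x^k to 2^k x^k
x ↦ 2 x
x^3 ↦ 8 x^3
x^5 ↦ 32 x^5
applying this coordinatewise to f: exp(τθ) f = 288x^5 - 18x^3 - 8x

the image equals g(x) = 288x^5 - 18x^3 - 8x


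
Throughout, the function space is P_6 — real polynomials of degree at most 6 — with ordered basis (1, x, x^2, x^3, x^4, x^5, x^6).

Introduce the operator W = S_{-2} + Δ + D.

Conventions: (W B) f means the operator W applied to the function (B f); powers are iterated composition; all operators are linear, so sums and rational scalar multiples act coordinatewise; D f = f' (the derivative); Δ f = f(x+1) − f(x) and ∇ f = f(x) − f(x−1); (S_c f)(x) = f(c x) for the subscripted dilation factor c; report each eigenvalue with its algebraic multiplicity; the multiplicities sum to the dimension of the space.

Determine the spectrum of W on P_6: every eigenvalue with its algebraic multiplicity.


image of 1: 1
image of x: -2x + 2
image of x^2: 4x^2 + 4x + 1
image of x^3: -8x^3 + 6x^2 + 3x + 1
image of x^4: 16x^4 + 8x^3 + 6x^2 + 4x + 1
image of x^5: -32x^5 + 10x^4 + 10x^3 + 10x^2 + 5x + 1
image of x^6: 64x^6 + 12x^5 + 15x^4 + 20x^3 + 15x^2 + 6x + 1
the matrix is upper triangular; its diagonal is (1, -2, 4, -8, 16, -32, 64)
for a triangular matrix the eigenvalues are the diagonal entries, with algebraic multiplicity their repetition count

λ = -32 (multiplicity 1), λ = -8 (multiplicity 1), λ = -2 (multiplicity 1), λ = 1 (multiplicity 1), λ = 4 (multiplicity 1), λ = 16 (multiplicity 1), λ = 64 (multiplicity 1)


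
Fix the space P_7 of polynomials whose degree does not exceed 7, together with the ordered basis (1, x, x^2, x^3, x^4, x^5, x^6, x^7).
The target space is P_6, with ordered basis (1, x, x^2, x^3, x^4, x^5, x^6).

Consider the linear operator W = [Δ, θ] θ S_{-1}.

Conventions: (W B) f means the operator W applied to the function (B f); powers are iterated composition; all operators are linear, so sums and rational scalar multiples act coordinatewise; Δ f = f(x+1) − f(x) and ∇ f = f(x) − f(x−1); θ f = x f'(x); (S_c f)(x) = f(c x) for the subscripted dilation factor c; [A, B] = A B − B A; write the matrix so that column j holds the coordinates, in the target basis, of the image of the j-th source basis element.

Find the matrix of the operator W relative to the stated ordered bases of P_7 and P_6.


the matrix is [[0, -1, 4, -9, 16, -25, 36, -49]; [0, 0, 4, -18, 48, -100, 180, -294]; [0, 0, 0, -9, 48, -150, 360, -735]; [0, 0, 0, 0, 16, -100, 360, -980]; [0, 0, 0, 0, 0, -25, 180, -735]; [0, 0, 0, 0, 0, 0, 36, -294]; [0, 0, 0, 0, 0, 0, 0, -49]] (rows listed top to bottom)

image of 1: 0
image of x: -1
image of x^2: 4x + 4
image of x^3: -9x^2 - 18x - 9
image of x^4: 16x^3 + 48x^2 + 48x + 16
image of x^5: -25x^4 - 100x^3 - 150x^2 - 100x - 25
image of x^6: 36x^5 + 180x^4 + 360x^3 + 360x^2 + 180x + 36
image of x^7: -49x^6 - 294x^5 - 735x^4 - 980x^3 - 735x^2 - 294x - 49
each image's coordinates form column j of the matrix


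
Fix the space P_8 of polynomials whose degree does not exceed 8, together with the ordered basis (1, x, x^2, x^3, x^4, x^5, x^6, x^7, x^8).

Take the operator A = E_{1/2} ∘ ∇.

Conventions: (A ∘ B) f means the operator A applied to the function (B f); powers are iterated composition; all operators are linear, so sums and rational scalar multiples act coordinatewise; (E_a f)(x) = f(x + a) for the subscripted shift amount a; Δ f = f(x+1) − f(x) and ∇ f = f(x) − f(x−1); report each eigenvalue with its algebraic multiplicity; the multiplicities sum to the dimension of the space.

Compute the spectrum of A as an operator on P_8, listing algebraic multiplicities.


λ = 0 (multiplicity 9)

image of 1: 0
image of x: 1
image of x^2: 2x
image of x^3: 3x^2 + 1/4
image of x^4: 4x^3 + x
image of x^5: 5x^4 + (5/2)x^2 + 1/16
image of x^6: 6x^5 + 5x^3 + (3/8)x
image of x^7: 7x^6 + (35/4)x^4 + (21/16)x^2 + 1/64
image of x^8: 8x^7 + 14x^5 + (7/2)x^3 + (1/8)x
the matrix is upper triangular; its diagonal is (0, 0, 0, 0, 0, 0, 0, 0, 0)
for a triangular matrix the eigenvalues are the diagonal entries, with algebraic multiplicity their repetition count


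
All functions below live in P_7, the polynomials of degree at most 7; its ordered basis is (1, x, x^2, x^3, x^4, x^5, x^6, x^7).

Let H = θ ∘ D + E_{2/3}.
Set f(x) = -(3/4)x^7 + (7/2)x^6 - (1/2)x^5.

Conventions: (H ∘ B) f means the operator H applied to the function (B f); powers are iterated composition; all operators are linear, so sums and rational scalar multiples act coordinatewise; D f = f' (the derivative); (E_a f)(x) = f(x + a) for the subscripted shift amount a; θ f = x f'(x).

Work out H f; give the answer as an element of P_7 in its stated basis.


D f = -(21/4)x^6 + 21x^5 - (5/2)x^4
θ D f = -(63/2)x^6 + 105x^5 - 10x^4
E_{2/3} f = -(3/4)x^7 + (13/2)x^5 + (125/9)x^4 + (40/3)x^3 + (184/27)x^2 + (440/243)x + 16/81
(θ ∘ D + E_{2/3}) f = -(3/4)x^7 - (63/2)x^6 + (223/2)x^5 + (35/9)x^4 + (40/3)x^3 + (184/27)x^2 + (440/243)x + 16/81

the image equals g(x) = -(3/4)x^7 - (63/2)x^6 + (223/2)x^5 + (35/9)x^4 + (40/3)x^3 + (184/27)x^2 + (440/243)x + 16/81


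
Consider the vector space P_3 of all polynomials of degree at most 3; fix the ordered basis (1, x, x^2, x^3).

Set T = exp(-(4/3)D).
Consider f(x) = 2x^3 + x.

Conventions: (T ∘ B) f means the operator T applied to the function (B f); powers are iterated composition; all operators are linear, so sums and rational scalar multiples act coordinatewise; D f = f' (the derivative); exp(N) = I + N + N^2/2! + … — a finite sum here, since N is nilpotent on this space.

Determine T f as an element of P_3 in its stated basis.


the result is g(x) = 2x^3 - 8x^2 + (35/3)x - 164/27

order-1 term: -8x^2 - 4/3
order-2 term: (32/3)x
order-3 term: -128/27
the series for exp(-(4/3)D) f terminates at order 3
exp(-(4/3)D) f = 2x^3 - 8x^2 + (35/3)x - 164/27


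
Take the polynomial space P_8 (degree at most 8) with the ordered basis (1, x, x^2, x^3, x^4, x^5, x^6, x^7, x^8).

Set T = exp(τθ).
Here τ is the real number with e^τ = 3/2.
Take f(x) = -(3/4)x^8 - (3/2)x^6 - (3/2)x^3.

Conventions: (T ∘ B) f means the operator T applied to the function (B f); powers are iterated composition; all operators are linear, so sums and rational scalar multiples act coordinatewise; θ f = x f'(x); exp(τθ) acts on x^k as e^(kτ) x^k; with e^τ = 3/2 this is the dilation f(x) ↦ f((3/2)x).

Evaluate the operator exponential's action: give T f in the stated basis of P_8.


exp(τθ) x^k = e^(kτ) x^k; with e^τ = 3/2 this sends x^k to (3/2)^k x^k
x^3 ↦ 27/8 x^3
x^6 ↦ 729/64 x^6
x^8 ↦ 6561/256 x^8
applying this coordinatewise to f: exp(τθ) f = -(19683/1024)x^8 - (2187/128)x^6 - (81/16)x^3

g(x) = -(19683/1024)x^8 - (2187/128)x^6 - (81/16)x^3
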